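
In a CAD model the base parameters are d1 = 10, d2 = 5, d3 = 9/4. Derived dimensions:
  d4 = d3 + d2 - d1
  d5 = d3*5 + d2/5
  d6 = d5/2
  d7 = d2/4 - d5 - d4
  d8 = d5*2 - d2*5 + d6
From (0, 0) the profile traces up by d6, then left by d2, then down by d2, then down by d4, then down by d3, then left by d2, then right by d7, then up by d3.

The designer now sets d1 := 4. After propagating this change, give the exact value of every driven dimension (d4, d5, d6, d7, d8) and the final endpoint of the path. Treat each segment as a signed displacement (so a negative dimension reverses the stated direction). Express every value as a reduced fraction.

d4 = 13/4
d5 = 49/4
d6 = 49/8
d7 = -57/4
d8 = 45/8
endpoint = (-97/4, -17/8)

Apply edit: d1 := 4
  d4 = d3 + d2 - d1 = 13/4
  d5 = d3*5 + d2/5 = 49/4
  d6 = d5/2 = 49/8
  d7 = d2/4 - d5 - d4 = -57/4
  d8 = d5*2 - d2*5 + d6 = 45/8
Walk from origin (0, 0):
  seg 1: up by d6 = 49/8 → (0, 49/8)
  seg 2: left by d2 = 5 → (-5, 49/8)
  seg 3: down by d2 = 5 → (-5, 9/8)
  seg 4: down by d4 = 13/4 → (-5, -17/8)
  seg 5: down by d3 = 9/4 → (-5, -35/8)
  seg 6: left by d2 = 5 → (-10, -35/8)
  seg 7: right by d7 = -57/4 → (-97/4, -35/8)
  seg 8: up by d3 = 9/4 → (-97/4, -17/8)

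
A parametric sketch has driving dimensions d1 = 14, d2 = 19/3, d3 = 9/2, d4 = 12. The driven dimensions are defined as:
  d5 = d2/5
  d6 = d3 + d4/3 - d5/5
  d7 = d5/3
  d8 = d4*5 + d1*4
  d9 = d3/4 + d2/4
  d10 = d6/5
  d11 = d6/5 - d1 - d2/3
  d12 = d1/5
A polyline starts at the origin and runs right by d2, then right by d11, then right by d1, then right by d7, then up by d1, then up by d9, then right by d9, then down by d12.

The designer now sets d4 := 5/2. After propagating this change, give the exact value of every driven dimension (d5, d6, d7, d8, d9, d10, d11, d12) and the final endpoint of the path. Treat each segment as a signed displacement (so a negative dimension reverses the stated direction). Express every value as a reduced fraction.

d5 = 19/15
d6 = 127/25
d7 = 19/45
d8 = 137/2
d9 = 65/24
d10 = 127/125
d11 = -16982/1125
d12 = 14/5
endpoint = (75319/9000, 1669/120)

Apply edit: d4 := 5/2
  d5 = d2/5 = 19/15
  d6 = d3 + d4/3 - d5/5 = 127/25
  d7 = d5/3 = 19/45
  d8 = d4*5 + d1*4 = 137/2
  d9 = d3/4 + d2/4 = 65/24
  d10 = d6/5 = 127/125
  d11 = d6/5 - d1 - d2/3 = -16982/1125
  d12 = d1/5 = 14/5
Walk from origin (0, 0):
  seg 1: right by d2 = 19/3 → (19/3, 0)
  seg 2: right by d11 = -16982/1125 → (-9857/1125, 0)
  seg 3: right by d1 = 14 → (5893/1125, 0)
  seg 4: right by d7 = 19/45 → (6368/1125, 0)
  seg 5: up by d1 = 14 → (6368/1125, 14)
  seg 6: up by d9 = 65/24 → (6368/1125, 401/24)
  seg 7: right by d9 = 65/24 → (75319/9000, 401/24)
  seg 8: down by d12 = 14/5 → (75319/9000, 1669/120)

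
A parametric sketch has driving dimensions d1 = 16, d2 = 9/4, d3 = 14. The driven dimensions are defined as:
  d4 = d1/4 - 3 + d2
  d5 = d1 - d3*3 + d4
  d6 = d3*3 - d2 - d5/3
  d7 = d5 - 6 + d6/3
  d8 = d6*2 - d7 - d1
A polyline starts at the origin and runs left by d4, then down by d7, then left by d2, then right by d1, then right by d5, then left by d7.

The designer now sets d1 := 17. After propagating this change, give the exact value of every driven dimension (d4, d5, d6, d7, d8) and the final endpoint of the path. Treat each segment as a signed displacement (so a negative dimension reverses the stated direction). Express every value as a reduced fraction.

d4 = 7/2
d5 = -43/2
d6 = 563/12
d7 = -427/36
d8 = 3193/36
endpoint = (29/18, 427/36)

Apply edit: d1 := 17
  d4 = d1/4 - 3 + d2 = 7/2
  d5 = d1 - d3*3 + d4 = -43/2
  d6 = d3*3 - d2 - d5/3 = 563/12
  d7 = d5 - 6 + d6/3 = -427/36
  d8 = d6*2 - d7 - d1 = 3193/36
Walk from origin (0, 0):
  seg 1: left by d4 = 7/2 → (-7/2, 0)
  seg 2: down by d7 = -427/36 → (-7/2, 427/36)
  seg 3: left by d2 = 9/4 → (-23/4, 427/36)
  seg 4: right by d1 = 17 → (45/4, 427/36)
  seg 5: right by d5 = -43/2 → (-41/4, 427/36)
  seg 6: left by d7 = -427/36 → (29/18, 427/36)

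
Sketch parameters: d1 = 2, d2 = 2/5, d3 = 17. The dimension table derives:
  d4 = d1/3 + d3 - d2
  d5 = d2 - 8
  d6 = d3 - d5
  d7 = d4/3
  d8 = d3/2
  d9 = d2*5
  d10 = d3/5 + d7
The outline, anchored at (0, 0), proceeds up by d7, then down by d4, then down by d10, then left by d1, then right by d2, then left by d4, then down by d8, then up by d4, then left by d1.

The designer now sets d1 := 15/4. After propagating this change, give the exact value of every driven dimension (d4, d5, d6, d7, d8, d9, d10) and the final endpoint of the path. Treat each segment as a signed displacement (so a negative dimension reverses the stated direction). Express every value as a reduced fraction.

Apply edit: d1 := 15/4
  d4 = d1/3 + d3 - d2 = 357/20
  d5 = d2 - 8 = -38/5
  d6 = d3 - d5 = 123/5
  d7 = d4/3 = 119/20
  d8 = d3/2 = 17/2
  d9 = d2*5 = 2
  d10 = d3/5 + d7 = 187/20
Walk from origin (0, 0):
  seg 1: up by d7 = 119/20 → (0, 119/20)
  seg 2: down by d4 = 357/20 → (0, -119/10)
  seg 3: down by d10 = 187/20 → (0, -85/4)
  seg 4: left by d1 = 15/4 → (-15/4, -85/4)
  seg 5: right by d2 = 2/5 → (-67/20, -85/4)
  seg 6: left by d4 = 357/20 → (-106/5, -85/4)
  seg 7: down by d8 = 17/2 → (-106/5, -119/4)
  seg 8: up by d4 = 357/20 → (-106/5, -119/10)
  seg 9: left by d1 = 15/4 → (-499/20, -119/10)

d4 = 357/20
d5 = -38/5
d6 = 123/5
d7 = 119/20
d8 = 17/2
d9 = 2
d10 = 187/20
endpoint = (-499/20, -119/10)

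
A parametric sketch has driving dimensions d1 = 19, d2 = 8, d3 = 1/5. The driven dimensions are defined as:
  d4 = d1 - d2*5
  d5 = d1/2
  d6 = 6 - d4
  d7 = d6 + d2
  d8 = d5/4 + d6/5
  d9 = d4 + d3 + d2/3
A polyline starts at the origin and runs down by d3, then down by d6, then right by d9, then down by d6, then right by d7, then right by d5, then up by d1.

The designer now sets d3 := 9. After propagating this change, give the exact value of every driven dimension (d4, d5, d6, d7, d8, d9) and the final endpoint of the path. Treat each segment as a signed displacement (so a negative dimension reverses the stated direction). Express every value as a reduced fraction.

Apply edit: d3 := 9
  d4 = d1 - d2*5 = -21
  d5 = d1/2 = 19/2
  d6 = 6 - d4 = 27
  d7 = d6 + d2 = 35
  d8 = d5/4 + d6/5 = 311/40
  d9 = d4 + d3 + d2/3 = -28/3
Walk from origin (0, 0):
  seg 1: down by d3 = 9 → (0, -9)
  seg 2: down by d6 = 27 → (0, -36)
  seg 3: right by d9 = -28/3 → (-28/3, -36)
  seg 4: down by d6 = 27 → (-28/3, -63)
  seg 5: right by d7 = 35 → (77/3, -63)
  seg 6: right by d5 = 19/2 → (211/6, -63)
  seg 7: up by d1 = 19 → (211/6, -44)

d4 = -21
d5 = 19/2
d6 = 27
d7 = 35
d8 = 311/40
d9 = -28/3
endpoint = (211/6, -44)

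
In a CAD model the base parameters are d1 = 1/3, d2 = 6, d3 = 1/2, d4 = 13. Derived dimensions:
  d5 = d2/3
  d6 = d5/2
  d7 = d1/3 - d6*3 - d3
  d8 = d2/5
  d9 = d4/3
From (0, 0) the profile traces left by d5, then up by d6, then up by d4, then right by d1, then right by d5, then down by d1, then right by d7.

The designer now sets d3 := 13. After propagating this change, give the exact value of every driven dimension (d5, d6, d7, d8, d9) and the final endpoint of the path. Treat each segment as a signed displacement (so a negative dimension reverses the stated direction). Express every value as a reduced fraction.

d5 = 2
d6 = 1
d7 = -143/9
d8 = 6/5
d9 = 13/3
endpoint = (-140/9, 41/3)

Apply edit: d3 := 13
  d5 = d2/3 = 2
  d6 = d5/2 = 1
  d7 = d1/3 - d6*3 - d3 = -143/9
  d8 = d2/5 = 6/5
  d9 = d4/3 = 13/3
Walk from origin (0, 0):
  seg 1: left by d5 = 2 → (-2, 0)
  seg 2: up by d6 = 1 → (-2, 1)
  seg 3: up by d4 = 13 → (-2, 14)
  seg 4: right by d1 = 1/3 → (-5/3, 14)
  seg 5: right by d5 = 2 → (1/3, 14)
  seg 6: down by d1 = 1/3 → (1/3, 41/3)
  seg 7: right by d7 = -143/9 → (-140/9, 41/3)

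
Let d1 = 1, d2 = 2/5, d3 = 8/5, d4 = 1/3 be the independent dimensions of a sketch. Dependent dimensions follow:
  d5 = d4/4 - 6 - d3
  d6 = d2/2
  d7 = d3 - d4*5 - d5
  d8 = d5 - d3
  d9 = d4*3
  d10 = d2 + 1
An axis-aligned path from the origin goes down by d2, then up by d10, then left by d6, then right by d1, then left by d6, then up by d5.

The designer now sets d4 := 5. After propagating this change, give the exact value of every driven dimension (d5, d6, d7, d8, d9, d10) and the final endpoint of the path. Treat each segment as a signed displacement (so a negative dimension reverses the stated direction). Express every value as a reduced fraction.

Apply edit: d4 := 5
  d5 = d4/4 - 6 - d3 = -127/20
  d6 = d2/2 = 1/5
  d7 = d3 - d4*5 - d5 = -341/20
  d8 = d5 - d3 = -159/20
  d9 = d4*3 = 15
  d10 = d2 + 1 = 7/5
Walk from origin (0, 0):
  seg 1: down by d2 = 2/5 → (0, -2/5)
  seg 2: up by d10 = 7/5 → (0, 1)
  seg 3: left by d6 = 1/5 → (-1/5, 1)
  seg 4: right by d1 = 1 → (4/5, 1)
  seg 5: left by d6 = 1/5 → (3/5, 1)
  seg 6: up by d5 = -127/20 → (3/5, -107/20)

d5 = -127/20
d6 = 1/5
d7 = -341/20
d8 = -159/20
d9 = 15
d10 = 7/5
endpoint = (3/5, -107/20)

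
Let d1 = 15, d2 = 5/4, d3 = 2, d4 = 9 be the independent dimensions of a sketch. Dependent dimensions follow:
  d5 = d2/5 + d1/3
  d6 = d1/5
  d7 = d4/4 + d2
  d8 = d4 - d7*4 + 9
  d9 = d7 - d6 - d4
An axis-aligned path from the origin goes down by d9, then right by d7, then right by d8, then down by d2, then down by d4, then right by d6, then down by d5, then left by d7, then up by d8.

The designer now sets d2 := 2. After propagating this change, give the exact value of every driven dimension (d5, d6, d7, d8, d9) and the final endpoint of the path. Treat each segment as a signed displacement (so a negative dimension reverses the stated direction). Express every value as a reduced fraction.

Apply edit: d2 := 2
  d5 = d2/5 + d1/3 = 27/5
  d6 = d1/5 = 3
  d7 = d4/4 + d2 = 17/4
  d8 = d4 - d7*4 + 9 = 1
  d9 = d7 - d6 - d4 = -31/4
Walk from origin (0, 0):
  seg 1: down by d9 = -31/4 → (0, 31/4)
  seg 2: right by d7 = 17/4 → (17/4, 31/4)
  seg 3: right by d8 = 1 → (21/4, 31/4)
  seg 4: down by d2 = 2 → (21/4, 23/4)
  seg 5: down by d4 = 9 → (21/4, -13/4)
  seg 6: right by d6 = 3 → (33/4, -13/4)
  seg 7: down by d5 = 27/5 → (33/4, -173/20)
  seg 8: left by d7 = 17/4 → (4, -173/20)
  seg 9: up by d8 = 1 → (4, -153/20)

d5 = 27/5
d6 = 3
d7 = 17/4
d8 = 1
d9 = -31/4
endpoint = (4, -153/20)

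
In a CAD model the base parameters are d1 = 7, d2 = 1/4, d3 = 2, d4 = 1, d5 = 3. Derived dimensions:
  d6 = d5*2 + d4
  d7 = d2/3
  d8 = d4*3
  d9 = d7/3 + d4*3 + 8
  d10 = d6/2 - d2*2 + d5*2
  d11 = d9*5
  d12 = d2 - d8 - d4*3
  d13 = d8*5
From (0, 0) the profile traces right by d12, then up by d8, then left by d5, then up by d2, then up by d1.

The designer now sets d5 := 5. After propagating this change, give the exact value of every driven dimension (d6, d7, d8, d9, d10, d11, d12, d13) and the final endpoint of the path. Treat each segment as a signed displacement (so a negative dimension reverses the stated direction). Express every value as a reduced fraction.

Apply edit: d5 := 5
  d6 = d5*2 + d4 = 11
  d7 = d2/3 = 1/12
  d8 = d4*3 = 3
  d9 = d7/3 + d4*3 + 8 = 397/36
  d10 = d6/2 - d2*2 + d5*2 = 15
  d11 = d9*5 = 1985/36
  d12 = d2 - d8 - d4*3 = -23/4
  d13 = d8*5 = 15
Walk from origin (0, 0):
  seg 1: right by d12 = -23/4 → (-23/4, 0)
  seg 2: up by d8 = 3 → (-23/4, 3)
  seg 3: left by d5 = 5 → (-43/4, 3)
  seg 4: up by d2 = 1/4 → (-43/4, 13/4)
  seg 5: up by d1 = 7 → (-43/4, 41/4)

d6 = 11
d7 = 1/12
d8 = 3
d9 = 397/36
d10 = 15
d11 = 1985/36
d12 = -23/4
d13 = 15
endpoint = (-43/4, 41/4)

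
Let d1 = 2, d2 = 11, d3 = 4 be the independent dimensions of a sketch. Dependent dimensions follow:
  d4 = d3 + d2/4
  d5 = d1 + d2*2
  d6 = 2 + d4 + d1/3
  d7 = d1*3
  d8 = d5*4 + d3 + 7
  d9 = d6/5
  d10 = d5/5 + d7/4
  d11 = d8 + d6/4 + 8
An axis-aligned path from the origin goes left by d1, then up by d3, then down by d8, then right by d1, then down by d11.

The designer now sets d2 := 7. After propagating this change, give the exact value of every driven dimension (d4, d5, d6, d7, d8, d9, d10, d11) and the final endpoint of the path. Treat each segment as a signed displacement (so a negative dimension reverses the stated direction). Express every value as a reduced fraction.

Apply edit: d2 := 7
  d4 = d3 + d2/4 = 23/4
  d5 = d1 + d2*2 = 16
  d6 = 2 + d4 + d1/3 = 101/12
  d7 = d1*3 = 6
  d8 = d5*4 + d3 + 7 = 75
  d9 = d6/5 = 101/60
  d10 = d5/5 + d7/4 = 47/10
  d11 = d8 + d6/4 + 8 = 4085/48
Walk from origin (0, 0):
  seg 1: left by d1 = 2 → (-2, 0)
  seg 2: up by d3 = 4 → (-2, 4)
  seg 3: down by d8 = 75 → (-2, -71)
  seg 4: right by d1 = 2 → (0, -71)
  seg 5: down by d11 = 4085/48 → (0, -7493/48)

d4 = 23/4
d5 = 16
d6 = 101/12
d7 = 6
d8 = 75
d9 = 101/60
d10 = 47/10
d11 = 4085/48
endpoint = (0, -7493/48)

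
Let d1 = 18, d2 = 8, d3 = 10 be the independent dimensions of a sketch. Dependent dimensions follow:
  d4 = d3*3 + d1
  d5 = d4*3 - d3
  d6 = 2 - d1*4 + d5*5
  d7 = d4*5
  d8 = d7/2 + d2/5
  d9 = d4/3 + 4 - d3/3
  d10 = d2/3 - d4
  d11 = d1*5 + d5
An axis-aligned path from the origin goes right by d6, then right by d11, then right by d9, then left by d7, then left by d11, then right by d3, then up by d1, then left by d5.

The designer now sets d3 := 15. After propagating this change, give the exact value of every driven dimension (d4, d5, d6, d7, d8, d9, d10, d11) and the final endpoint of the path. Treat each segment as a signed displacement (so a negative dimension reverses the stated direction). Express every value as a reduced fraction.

d4 = 63
d5 = 174
d6 = 800
d7 = 315
d8 = 1591/10
d9 = 20
d10 = -181/3
d11 = 264
endpoint = (346, 18)

Apply edit: d3 := 15
  d4 = d3*3 + d1 = 63
  d5 = d4*3 - d3 = 174
  d6 = 2 - d1*4 + d5*5 = 800
  d7 = d4*5 = 315
  d8 = d7/2 + d2/5 = 1591/10
  d9 = d4/3 + 4 - d3/3 = 20
  d10 = d2/3 - d4 = -181/3
  d11 = d1*5 + d5 = 264
Walk from origin (0, 0):
  seg 1: right by d6 = 800 → (800, 0)
  seg 2: right by d11 = 264 → (1064, 0)
  seg 3: right by d9 = 20 → (1084, 0)
  seg 4: left by d7 = 315 → (769, 0)
  seg 5: left by d11 = 264 → (505, 0)
  seg 6: right by d3 = 15 → (520, 0)
  seg 7: up by d1 = 18 → (520, 18)
  seg 8: left by d5 = 174 → (346, 18)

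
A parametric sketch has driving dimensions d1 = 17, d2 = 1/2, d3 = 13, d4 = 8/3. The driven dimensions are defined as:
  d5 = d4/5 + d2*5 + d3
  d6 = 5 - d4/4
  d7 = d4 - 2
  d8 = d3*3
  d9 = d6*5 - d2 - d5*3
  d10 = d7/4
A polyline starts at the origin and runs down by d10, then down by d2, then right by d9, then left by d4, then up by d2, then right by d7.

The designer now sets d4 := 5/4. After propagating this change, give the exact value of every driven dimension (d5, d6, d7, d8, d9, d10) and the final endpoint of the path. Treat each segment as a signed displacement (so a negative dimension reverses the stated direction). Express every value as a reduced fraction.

Apply edit: d4 := 5/4
  d5 = d4/5 + d2*5 + d3 = 63/4
  d6 = 5 - d4/4 = 75/16
  d7 = d4 - 2 = -3/4
  d8 = d3*3 = 39
  d9 = d6*5 - d2 - d5*3 = -389/16
  d10 = d7/4 = -3/16
Walk from origin (0, 0):
  seg 1: down by d10 = -3/16 → (0, 3/16)
  seg 2: down by d2 = 1/2 → (0, -5/16)
  seg 3: right by d9 = -389/16 → (-389/16, -5/16)
  seg 4: left by d4 = 5/4 → (-409/16, -5/16)
  seg 5: up by d2 = 1/2 → (-409/16, 3/16)
  seg 6: right by d7 = -3/4 → (-421/16, 3/16)

d5 = 63/4
d6 = 75/16
d7 = -3/4
d8 = 39
d9 = -389/16
d10 = -3/16
endpoint = (-421/16, 3/16)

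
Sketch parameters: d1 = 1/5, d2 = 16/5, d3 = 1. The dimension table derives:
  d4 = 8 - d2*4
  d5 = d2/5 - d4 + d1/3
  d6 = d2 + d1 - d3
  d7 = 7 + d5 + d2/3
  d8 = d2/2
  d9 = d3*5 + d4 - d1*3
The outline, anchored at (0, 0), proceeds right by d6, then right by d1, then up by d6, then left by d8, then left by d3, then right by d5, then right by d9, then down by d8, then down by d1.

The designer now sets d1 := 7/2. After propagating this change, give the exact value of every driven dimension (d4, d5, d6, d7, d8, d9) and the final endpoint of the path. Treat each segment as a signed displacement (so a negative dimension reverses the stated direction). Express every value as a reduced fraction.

Apply edit: d1 := 7/2
  d4 = 8 - d2*4 = -24/5
  d5 = d2/5 - d4 + d1/3 = 991/150
  d6 = d2 + d1 - d3 = 57/10
  d7 = 7 + d5 + d2/3 = 2201/150
  d8 = d2/2 = 8/5
  d9 = d3*5 + d4 - d1*3 = -103/10
Walk from origin (0, 0):
  seg 1: right by d6 = 57/10 → (57/10, 0)
  seg 2: right by d1 = 7/2 → (46/5, 0)
  seg 3: up by d6 = 57/10 → (46/5, 57/10)
  seg 4: left by d8 = 8/5 → (38/5, 57/10)
  seg 5: left by d3 = 1 → (33/5, 57/10)
  seg 6: right by d5 = 991/150 → (1981/150, 57/10)
  seg 7: right by d9 = -103/10 → (218/75, 57/10)
  seg 8: down by d8 = 8/5 → (218/75, 41/10)
  seg 9: down by d1 = 7/2 → (218/75, 3/5)

d4 = -24/5
d5 = 991/150
d6 = 57/10
d7 = 2201/150
d8 = 8/5
d9 = -103/10
endpoint = (218/75, 3/5)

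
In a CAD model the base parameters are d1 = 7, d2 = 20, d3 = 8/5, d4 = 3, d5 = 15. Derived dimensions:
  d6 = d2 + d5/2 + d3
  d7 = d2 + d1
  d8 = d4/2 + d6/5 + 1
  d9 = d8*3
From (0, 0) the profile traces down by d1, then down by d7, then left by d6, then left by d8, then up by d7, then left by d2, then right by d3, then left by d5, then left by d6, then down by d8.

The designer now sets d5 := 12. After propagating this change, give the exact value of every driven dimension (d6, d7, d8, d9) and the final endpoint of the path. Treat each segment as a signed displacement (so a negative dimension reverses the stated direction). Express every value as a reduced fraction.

d6 = 138/5
d7 = 27
d8 = 401/50
d9 = 1203/50
endpoint = (-4681/50, -751/50)

Apply edit: d5 := 12
  d6 = d2 + d5/2 + d3 = 138/5
  d7 = d2 + d1 = 27
  d8 = d4/2 + d6/5 + 1 = 401/50
  d9 = d8*3 = 1203/50
Walk from origin (0, 0):
  seg 1: down by d1 = 7 → (0, -7)
  seg 2: down by d7 = 27 → (0, -34)
  seg 3: left by d6 = 138/5 → (-138/5, -34)
  seg 4: left by d8 = 401/50 → (-1781/50, -34)
  seg 5: up by d7 = 27 → (-1781/50, -7)
  seg 6: left by d2 = 20 → (-2781/50, -7)
  seg 7: right by d3 = 8/5 → (-2701/50, -7)
  seg 8: left by d5 = 12 → (-3301/50, -7)
  seg 9: left by d6 = 138/5 → (-4681/50, -7)
  seg 10: down by d8 = 401/50 → (-4681/50, -751/50)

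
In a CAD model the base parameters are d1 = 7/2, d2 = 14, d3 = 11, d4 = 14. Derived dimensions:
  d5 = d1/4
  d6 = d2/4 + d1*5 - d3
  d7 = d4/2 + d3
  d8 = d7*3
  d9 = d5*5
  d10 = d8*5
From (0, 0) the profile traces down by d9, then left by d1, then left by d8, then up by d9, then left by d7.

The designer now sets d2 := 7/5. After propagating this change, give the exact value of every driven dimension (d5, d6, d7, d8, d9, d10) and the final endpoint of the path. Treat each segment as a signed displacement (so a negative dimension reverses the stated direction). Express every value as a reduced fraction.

Apply edit: d2 := 7/5
  d5 = d1/4 = 7/8
  d6 = d2/4 + d1*5 - d3 = 137/20
  d7 = d4/2 + d3 = 18
  d8 = d7*3 = 54
  d9 = d5*5 = 35/8
  d10 = d8*5 = 270
Walk from origin (0, 0):
  seg 1: down by d9 = 35/8 → (0, -35/8)
  seg 2: left by d1 = 7/2 → (-7/2, -35/8)
  seg 3: left by d8 = 54 → (-115/2, -35/8)
  seg 4: up by d9 = 35/8 → (-115/2, 0)
  seg 5: left by d7 = 18 → (-151/2, 0)

d5 = 7/8
d6 = 137/20
d7 = 18
d8 = 54
d9 = 35/8
d10 = 270
endpoint = (-151/2, 0)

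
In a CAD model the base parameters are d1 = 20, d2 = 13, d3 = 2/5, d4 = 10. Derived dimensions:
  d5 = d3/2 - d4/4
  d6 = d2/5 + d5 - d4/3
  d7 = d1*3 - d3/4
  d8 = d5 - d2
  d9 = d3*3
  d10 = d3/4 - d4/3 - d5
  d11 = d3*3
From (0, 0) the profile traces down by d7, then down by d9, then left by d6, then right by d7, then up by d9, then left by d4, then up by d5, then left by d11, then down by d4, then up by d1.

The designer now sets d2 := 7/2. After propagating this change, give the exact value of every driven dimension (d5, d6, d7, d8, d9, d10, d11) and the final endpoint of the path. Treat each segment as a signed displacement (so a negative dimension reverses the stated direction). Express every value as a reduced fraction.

Apply edit: d2 := 7/2
  d5 = d3/2 - d4/4 = -23/10
  d6 = d2/5 + d5 - d4/3 = -74/15
  d7 = d1*3 - d3/4 = 599/10
  d8 = d5 - d2 = -29/5
  d9 = d3*3 = 6/5
  d10 = d3/4 - d4/3 - d5 = -14/15
  d11 = d3*3 = 6/5
Walk from origin (0, 0):
  seg 1: down by d7 = 599/10 → (0, -599/10)
  seg 2: down by d9 = 6/5 → (0, -611/10)
  seg 3: left by d6 = -74/15 → (74/15, -611/10)
  seg 4: right by d7 = 599/10 → (389/6, -611/10)
  seg 5: up by d9 = 6/5 → (389/6, -599/10)
  seg 6: left by d4 = 10 → (329/6, -599/10)
  seg 7: up by d5 = -23/10 → (329/6, -311/5)
  seg 8: left by d11 = 6/5 → (1609/30, -311/5)
  seg 9: down by d4 = 10 → (1609/30, -361/5)
  seg 10: up by d1 = 20 → (1609/30, -261/5)

d5 = -23/10
d6 = -74/15
d7 = 599/10
d8 = -29/5
d9 = 6/5
d10 = -14/15
d11 = 6/5
endpoint = (1609/30, -261/5)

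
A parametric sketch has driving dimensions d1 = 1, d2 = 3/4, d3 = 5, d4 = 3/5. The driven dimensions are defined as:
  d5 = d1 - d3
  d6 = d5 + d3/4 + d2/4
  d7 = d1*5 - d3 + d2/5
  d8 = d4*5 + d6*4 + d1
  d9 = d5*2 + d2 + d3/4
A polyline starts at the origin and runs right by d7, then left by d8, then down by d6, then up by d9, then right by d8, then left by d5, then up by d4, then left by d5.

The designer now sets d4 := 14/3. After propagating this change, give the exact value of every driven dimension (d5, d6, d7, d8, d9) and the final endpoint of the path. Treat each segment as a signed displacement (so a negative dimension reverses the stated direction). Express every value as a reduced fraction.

Apply edit: d4 := 14/3
  d5 = d1 - d3 = -4
  d6 = d5 + d3/4 + d2/4 = -41/16
  d7 = d1*5 - d3 + d2/5 = 3/20
  d8 = d4*5 + d6*4 + d1 = 169/12
  d9 = d5*2 + d2 + d3/4 = -6
Walk from origin (0, 0):
  seg 1: right by d7 = 3/20 → (3/20, 0)
  seg 2: left by d8 = 169/12 → (-209/15, 0)
  seg 3: down by d6 = -41/16 → (-209/15, 41/16)
  seg 4: up by d9 = -6 → (-209/15, -55/16)
  seg 5: right by d8 = 169/12 → (3/20, -55/16)
  seg 6: left by d5 = -4 → (83/20, -55/16)
  seg 7: up by d4 = 14/3 → (83/20, 59/48)
  seg 8: left by d5 = -4 → (163/20, 59/48)

d5 = -4
d6 = -41/16
d7 = 3/20
d8 = 169/12
d9 = -6
endpoint = (163/20, 59/48)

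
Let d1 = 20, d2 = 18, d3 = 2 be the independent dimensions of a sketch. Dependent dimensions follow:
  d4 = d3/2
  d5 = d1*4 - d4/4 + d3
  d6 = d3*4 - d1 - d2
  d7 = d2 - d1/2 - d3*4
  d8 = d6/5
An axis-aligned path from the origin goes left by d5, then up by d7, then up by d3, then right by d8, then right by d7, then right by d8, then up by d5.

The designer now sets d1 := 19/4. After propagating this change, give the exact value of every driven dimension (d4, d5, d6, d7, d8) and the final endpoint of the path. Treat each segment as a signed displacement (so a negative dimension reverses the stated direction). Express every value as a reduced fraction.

d4 = 1
d5 = 83/4
d6 = -59/4
d7 = 61/8
d8 = -59/20
endpoint = (-761/40, 243/8)

Apply edit: d1 := 19/4
  d4 = d3/2 = 1
  d5 = d1*4 - d4/4 + d3 = 83/4
  d6 = d3*4 - d1 - d2 = -59/4
  d7 = d2 - d1/2 - d3*4 = 61/8
  d8 = d6/5 = -59/20
Walk from origin (0, 0):
  seg 1: left by d5 = 83/4 → (-83/4, 0)
  seg 2: up by d7 = 61/8 → (-83/4, 61/8)
  seg 3: up by d3 = 2 → (-83/4, 77/8)
  seg 4: right by d8 = -59/20 → (-237/10, 77/8)
  seg 5: right by d7 = 61/8 → (-643/40, 77/8)
  seg 6: right by d8 = -59/20 → (-761/40, 77/8)
  seg 7: up by d5 = 83/4 → (-761/40, 243/8)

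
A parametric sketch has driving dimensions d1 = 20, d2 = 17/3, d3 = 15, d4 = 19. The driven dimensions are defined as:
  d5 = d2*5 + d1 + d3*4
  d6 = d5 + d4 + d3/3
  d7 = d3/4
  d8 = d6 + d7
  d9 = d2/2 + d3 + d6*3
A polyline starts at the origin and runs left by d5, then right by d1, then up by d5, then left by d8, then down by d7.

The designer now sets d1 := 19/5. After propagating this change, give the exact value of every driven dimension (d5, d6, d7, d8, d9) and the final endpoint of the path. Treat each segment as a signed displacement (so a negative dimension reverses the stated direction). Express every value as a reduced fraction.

d5 = 1382/15
d6 = 1742/15
d7 = 15/4
d8 = 7193/60
d9 = 10987/30
endpoint = (-12493/60, 5303/60)

Apply edit: d1 := 19/5
  d5 = d2*5 + d1 + d3*4 = 1382/15
  d6 = d5 + d4 + d3/3 = 1742/15
  d7 = d3/4 = 15/4
  d8 = d6 + d7 = 7193/60
  d9 = d2/2 + d3 + d6*3 = 10987/30
Walk from origin (0, 0):
  seg 1: left by d5 = 1382/15 → (-1382/15, 0)
  seg 2: right by d1 = 19/5 → (-265/3, 0)
  seg 3: up by d5 = 1382/15 → (-265/3, 1382/15)
  seg 4: left by d8 = 7193/60 → (-12493/60, 1382/15)
  seg 5: down by d7 = 15/4 → (-12493/60, 5303/60)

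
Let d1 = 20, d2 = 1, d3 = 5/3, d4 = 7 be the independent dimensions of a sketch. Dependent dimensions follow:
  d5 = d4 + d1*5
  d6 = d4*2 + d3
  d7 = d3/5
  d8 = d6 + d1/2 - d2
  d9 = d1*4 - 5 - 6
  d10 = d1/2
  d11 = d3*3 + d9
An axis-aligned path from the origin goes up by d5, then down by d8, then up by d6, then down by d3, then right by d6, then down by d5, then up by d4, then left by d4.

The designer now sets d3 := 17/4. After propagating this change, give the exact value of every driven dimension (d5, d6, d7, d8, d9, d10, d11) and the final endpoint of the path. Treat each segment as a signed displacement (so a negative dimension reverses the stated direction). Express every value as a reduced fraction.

Apply edit: d3 := 17/4
  d5 = d4 + d1*5 = 107
  d6 = d4*2 + d3 = 73/4
  d7 = d3/5 = 17/20
  d8 = d6 + d1/2 - d2 = 109/4
  d9 = d1*4 - 5 - 6 = 69
  d10 = d1/2 = 10
  d11 = d3*3 + d9 = 327/4
Walk from origin (0, 0):
  seg 1: up by d5 = 107 → (0, 107)
  seg 2: down by d8 = 109/4 → (0, 319/4)
  seg 3: up by d6 = 73/4 → (0, 98)
  seg 4: down by d3 = 17/4 → (0, 375/4)
  seg 5: right by d6 = 73/4 → (73/4, 375/4)
  seg 6: down by d5 = 107 → (73/4, -53/4)
  seg 7: up by d4 = 7 → (73/4, -25/4)
  seg 8: left by d4 = 7 → (45/4, -25/4)

d5 = 107
d6 = 73/4
d7 = 17/20
d8 = 109/4
d9 = 69
d10 = 10
d11 = 327/4
endpoint = (45/4, -25/4)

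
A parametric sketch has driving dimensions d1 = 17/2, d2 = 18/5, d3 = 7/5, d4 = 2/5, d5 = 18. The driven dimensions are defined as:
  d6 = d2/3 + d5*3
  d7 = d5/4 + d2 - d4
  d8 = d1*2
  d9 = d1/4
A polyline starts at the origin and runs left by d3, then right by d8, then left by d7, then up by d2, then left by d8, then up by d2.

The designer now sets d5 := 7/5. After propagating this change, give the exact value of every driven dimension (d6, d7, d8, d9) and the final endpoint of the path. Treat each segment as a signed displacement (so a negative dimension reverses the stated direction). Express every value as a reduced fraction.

Apply edit: d5 := 7/5
  d6 = d2/3 + d5*3 = 27/5
  d7 = d5/4 + d2 - d4 = 71/20
  d8 = d1*2 = 17
  d9 = d1/4 = 17/8
Walk from origin (0, 0):
  seg 1: left by d3 = 7/5 → (-7/5, 0)
  seg 2: right by d8 = 17 → (78/5, 0)
  seg 3: left by d7 = 71/20 → (241/20, 0)
  seg 4: up by d2 = 18/5 → (241/20, 18/5)
  seg 5: left by d8 = 17 → (-99/20, 18/5)
  seg 6: up by d2 = 18/5 → (-99/20, 36/5)

d6 = 27/5
d7 = 71/20
d8 = 17
d9 = 17/8
endpoint = (-99/20, 36/5)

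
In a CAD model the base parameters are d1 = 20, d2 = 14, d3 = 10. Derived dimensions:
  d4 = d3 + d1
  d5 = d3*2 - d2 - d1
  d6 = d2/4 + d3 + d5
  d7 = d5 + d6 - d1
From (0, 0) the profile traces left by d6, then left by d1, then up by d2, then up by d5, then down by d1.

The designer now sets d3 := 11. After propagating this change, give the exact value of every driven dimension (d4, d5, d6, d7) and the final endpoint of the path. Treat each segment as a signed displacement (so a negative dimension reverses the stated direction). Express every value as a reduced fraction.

d4 = 31
d5 = -12
d6 = 5/2
d7 = -59/2
endpoint = (-45/2, -18)

Apply edit: d3 := 11
  d4 = d3 + d1 = 31
  d5 = d3*2 - d2 - d1 = -12
  d6 = d2/4 + d3 + d5 = 5/2
  d7 = d5 + d6 - d1 = -59/2
Walk from origin (0, 0):
  seg 1: left by d6 = 5/2 → (-5/2, 0)
  seg 2: left by d1 = 20 → (-45/2, 0)
  seg 3: up by d2 = 14 → (-45/2, 14)
  seg 4: up by d5 = -12 → (-45/2, 2)
  seg 5: down by d1 = 20 → (-45/2, -18)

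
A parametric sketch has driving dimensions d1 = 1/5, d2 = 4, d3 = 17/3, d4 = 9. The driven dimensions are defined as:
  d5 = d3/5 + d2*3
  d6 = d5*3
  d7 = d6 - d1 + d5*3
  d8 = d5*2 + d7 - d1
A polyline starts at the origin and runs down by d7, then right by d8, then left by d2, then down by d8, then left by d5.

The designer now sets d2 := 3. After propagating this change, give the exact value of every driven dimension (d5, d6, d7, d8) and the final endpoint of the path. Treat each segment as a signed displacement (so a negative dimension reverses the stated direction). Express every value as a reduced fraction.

Apply edit: d2 := 3
  d5 = d3/5 + d2*3 = 152/15
  d6 = d5*3 = 152/5
  d7 = d6 - d1 + d5*3 = 303/5
  d8 = d5*2 + d7 - d1 = 242/3
Walk from origin (0, 0):
  seg 1: down by d7 = 303/5 → (0, -303/5)
  seg 2: right by d8 = 242/3 → (242/3, -303/5)
  seg 3: left by d2 = 3 → (233/3, -303/5)
  seg 4: down by d8 = 242/3 → (233/3, -2119/15)
  seg 5: left by d5 = 152/15 → (1013/15, -2119/15)

d5 = 152/15
d6 = 152/5
d7 = 303/5
d8 = 242/3
endpoint = (1013/15, -2119/15)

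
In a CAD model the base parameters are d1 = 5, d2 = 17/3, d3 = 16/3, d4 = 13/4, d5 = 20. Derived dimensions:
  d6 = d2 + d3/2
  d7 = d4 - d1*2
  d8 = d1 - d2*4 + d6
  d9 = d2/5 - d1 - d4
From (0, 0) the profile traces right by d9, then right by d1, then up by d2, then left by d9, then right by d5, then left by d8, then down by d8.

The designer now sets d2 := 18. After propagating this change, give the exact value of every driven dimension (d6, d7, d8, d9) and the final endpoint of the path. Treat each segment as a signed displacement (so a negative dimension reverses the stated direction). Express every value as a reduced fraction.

Apply edit: d2 := 18
  d6 = d2 + d3/2 = 62/3
  d7 = d4 - d1*2 = -27/4
  d8 = d1 - d2*4 + d6 = -139/3
  d9 = d2/5 - d1 - d4 = -93/20
Walk from origin (0, 0):
  seg 1: right by d9 = -93/20 → (-93/20, 0)
  seg 2: right by d1 = 5 → (7/20, 0)
  seg 3: up by d2 = 18 → (7/20, 18)
  seg 4: left by d9 = -93/20 → (5, 18)
  seg 5: right by d5 = 20 → (25, 18)
  seg 6: left by d8 = -139/3 → (214/3, 18)
  seg 7: down by d8 = -139/3 → (214/3, 193/3)

d6 = 62/3
d7 = -27/4
d8 = -139/3
d9 = -93/20
endpoint = (214/3, 193/3)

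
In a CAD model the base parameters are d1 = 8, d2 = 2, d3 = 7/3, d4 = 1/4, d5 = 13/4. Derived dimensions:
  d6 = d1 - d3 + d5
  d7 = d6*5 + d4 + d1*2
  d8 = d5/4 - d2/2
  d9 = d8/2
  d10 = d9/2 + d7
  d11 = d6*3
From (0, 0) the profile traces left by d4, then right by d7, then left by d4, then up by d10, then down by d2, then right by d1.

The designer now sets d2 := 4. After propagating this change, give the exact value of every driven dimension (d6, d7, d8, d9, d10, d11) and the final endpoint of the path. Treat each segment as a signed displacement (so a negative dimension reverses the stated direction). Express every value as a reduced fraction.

Apply edit: d2 := 4
  d6 = d1 - d3 + d5 = 107/12
  d7 = d6*5 + d4 + d1*2 = 365/6
  d8 = d5/4 - d2/2 = -19/16
  d9 = d8/2 = -19/32
  d10 = d9/2 + d7 = 11623/192
  d11 = d6*3 = 107/4
Walk from origin (0, 0):
  seg 1: left by d4 = 1/4 → (-1/4, 0)
  seg 2: right by d7 = 365/6 → (727/12, 0)
  seg 3: left by d4 = 1/4 → (181/3, 0)
  seg 4: up by d10 = 11623/192 → (181/3, 11623/192)
  seg 5: down by d2 = 4 → (181/3, 10855/192)
  seg 6: right by d1 = 8 → (205/3, 10855/192)

d6 = 107/12
d7 = 365/6
d8 = -19/16
d9 = -19/32
d10 = 11623/192
d11 = 107/4
endpoint = (205/3, 10855/192)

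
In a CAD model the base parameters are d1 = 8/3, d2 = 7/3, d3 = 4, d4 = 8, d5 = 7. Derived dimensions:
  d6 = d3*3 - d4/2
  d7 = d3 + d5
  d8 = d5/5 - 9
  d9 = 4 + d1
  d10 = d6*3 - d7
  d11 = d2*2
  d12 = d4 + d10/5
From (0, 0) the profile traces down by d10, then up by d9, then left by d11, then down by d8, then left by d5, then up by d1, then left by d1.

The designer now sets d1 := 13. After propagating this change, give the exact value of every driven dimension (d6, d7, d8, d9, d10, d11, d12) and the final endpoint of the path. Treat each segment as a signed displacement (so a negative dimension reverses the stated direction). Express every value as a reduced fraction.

Apply edit: d1 := 13
  d6 = d3*3 - d4/2 = 8
  d7 = d3 + d5 = 11
  d8 = d5/5 - 9 = -38/5
  d9 = 4 + d1 = 17
  d10 = d6*3 - d7 = 13
  d11 = d2*2 = 14/3
  d12 = d4 + d10/5 = 53/5
Walk from origin (0, 0):
  seg 1: down by d10 = 13 → (0, -13)
  seg 2: up by d9 = 17 → (0, 4)
  seg 3: left by d11 = 14/3 → (-14/3, 4)
  seg 4: down by d8 = -38/5 → (-14/3, 58/5)
  seg 5: left by d5 = 7 → (-35/3, 58/5)
  seg 6: up by d1 = 13 → (-35/3, 123/5)
  seg 7: left by d1 = 13 → (-74/3, 123/5)

d6 = 8
d7 = 11
d8 = -38/5
d9 = 17
d10 = 13
d11 = 14/3
d12 = 53/5
endpoint = (-74/3, 123/5)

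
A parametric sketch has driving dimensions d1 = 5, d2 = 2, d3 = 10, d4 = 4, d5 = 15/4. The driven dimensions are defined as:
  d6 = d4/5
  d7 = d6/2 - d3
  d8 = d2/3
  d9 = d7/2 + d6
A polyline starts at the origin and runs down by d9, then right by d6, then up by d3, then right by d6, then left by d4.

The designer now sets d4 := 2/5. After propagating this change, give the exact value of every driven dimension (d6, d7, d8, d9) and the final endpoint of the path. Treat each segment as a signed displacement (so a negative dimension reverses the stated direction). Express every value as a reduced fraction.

d6 = 2/25
d7 = -249/25
d8 = 2/3
d9 = -49/10
endpoint = (-6/25, 149/10)

Apply edit: d4 := 2/5
  d6 = d4/5 = 2/25
  d7 = d6/2 - d3 = -249/25
  d8 = d2/3 = 2/3
  d9 = d7/2 + d6 = -49/10
Walk from origin (0, 0):
  seg 1: down by d9 = -49/10 → (0, 49/10)
  seg 2: right by d6 = 2/25 → (2/25, 49/10)
  seg 3: up by d3 = 10 → (2/25, 149/10)
  seg 4: right by d6 = 2/25 → (4/25, 149/10)
  seg 5: left by d4 = 2/5 → (-6/25, 149/10)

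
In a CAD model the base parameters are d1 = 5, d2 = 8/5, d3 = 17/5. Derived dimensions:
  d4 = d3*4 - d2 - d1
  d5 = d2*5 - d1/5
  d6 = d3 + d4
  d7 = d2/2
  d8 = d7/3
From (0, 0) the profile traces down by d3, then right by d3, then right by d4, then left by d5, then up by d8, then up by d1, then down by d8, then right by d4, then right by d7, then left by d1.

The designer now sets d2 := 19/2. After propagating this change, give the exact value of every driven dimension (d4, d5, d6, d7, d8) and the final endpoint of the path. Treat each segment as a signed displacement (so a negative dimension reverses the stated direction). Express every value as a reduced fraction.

d4 = -9/10
d5 = 93/2
d6 = 5/2
d7 = 19/4
d8 = 19/12
endpoint = (-903/20, 8/5)

Apply edit: d2 := 19/2
  d4 = d3*4 - d2 - d1 = -9/10
  d5 = d2*5 - d1/5 = 93/2
  d6 = d3 + d4 = 5/2
  d7 = d2/2 = 19/4
  d8 = d7/3 = 19/12
Walk from origin (0, 0):
  seg 1: down by d3 = 17/5 → (0, -17/5)
  seg 2: right by d3 = 17/5 → (17/5, -17/5)
  seg 3: right by d4 = -9/10 → (5/2, -17/5)
  seg 4: left by d5 = 93/2 → (-44, -17/5)
  seg 5: up by d8 = 19/12 → (-44, -109/60)
  seg 6: up by d1 = 5 → (-44, 191/60)
  seg 7: down by d8 = 19/12 → (-44, 8/5)
  seg 8: right by d4 = -9/10 → (-449/10, 8/5)
  seg 9: right by d7 = 19/4 → (-803/20, 8/5)
  seg 10: left by d1 = 5 → (-903/20, 8/5)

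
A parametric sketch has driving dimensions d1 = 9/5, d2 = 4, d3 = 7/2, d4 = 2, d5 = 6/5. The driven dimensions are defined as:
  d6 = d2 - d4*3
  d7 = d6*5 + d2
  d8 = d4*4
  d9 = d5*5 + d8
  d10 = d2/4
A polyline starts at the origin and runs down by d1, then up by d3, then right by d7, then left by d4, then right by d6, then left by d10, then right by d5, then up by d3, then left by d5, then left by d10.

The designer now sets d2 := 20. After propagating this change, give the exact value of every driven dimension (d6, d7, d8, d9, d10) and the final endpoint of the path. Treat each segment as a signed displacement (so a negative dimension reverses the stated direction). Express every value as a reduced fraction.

d6 = 14
d7 = 90
d8 = 8
d9 = 14
d10 = 5
endpoint = (92, 26/5)

Apply edit: d2 := 20
  d6 = d2 - d4*3 = 14
  d7 = d6*5 + d2 = 90
  d8 = d4*4 = 8
  d9 = d5*5 + d8 = 14
  d10 = d2/4 = 5
Walk from origin (0, 0):
  seg 1: down by d1 = 9/5 → (0, -9/5)
  seg 2: up by d3 = 7/2 → (0, 17/10)
  seg 3: right by d7 = 90 → (90, 17/10)
  seg 4: left by d4 = 2 → (88, 17/10)
  seg 5: right by d6 = 14 → (102, 17/10)
  seg 6: left by d10 = 5 → (97, 17/10)
  seg 7: right by d5 = 6/5 → (491/5, 17/10)
  seg 8: up by d3 = 7/2 → (491/5, 26/5)
  seg 9: left by d5 = 6/5 → (97, 26/5)
  seg 10: left by d10 = 5 → (92, 26/5)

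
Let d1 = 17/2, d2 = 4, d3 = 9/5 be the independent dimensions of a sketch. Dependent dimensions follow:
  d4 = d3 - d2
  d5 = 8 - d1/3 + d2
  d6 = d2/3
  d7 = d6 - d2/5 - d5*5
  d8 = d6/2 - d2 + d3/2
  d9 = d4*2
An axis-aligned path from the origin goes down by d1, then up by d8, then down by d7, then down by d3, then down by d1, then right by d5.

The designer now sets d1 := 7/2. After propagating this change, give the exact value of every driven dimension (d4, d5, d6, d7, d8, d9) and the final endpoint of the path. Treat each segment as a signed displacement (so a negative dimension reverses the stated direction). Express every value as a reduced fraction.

d4 = -11/5
d5 = 65/6
d6 = 4/3
d7 = -1609/30
d8 = -73/30
d9 = -22/5
endpoint = (65/6, 212/5)

Apply edit: d1 := 7/2
  d4 = d3 - d2 = -11/5
  d5 = 8 - d1/3 + d2 = 65/6
  d6 = d2/3 = 4/3
  d7 = d6 - d2/5 - d5*5 = -1609/30
  d8 = d6/2 - d2 + d3/2 = -73/30
  d9 = d4*2 = -22/5
Walk from origin (0, 0):
  seg 1: down by d1 = 7/2 → (0, -7/2)
  seg 2: up by d8 = -73/30 → (0, -89/15)
  seg 3: down by d7 = -1609/30 → (0, 477/10)
  seg 4: down by d3 = 9/5 → (0, 459/10)
  seg 5: down by d1 = 7/2 → (0, 212/5)
  seg 6: right by d5 = 65/6 → (65/6, 212/5)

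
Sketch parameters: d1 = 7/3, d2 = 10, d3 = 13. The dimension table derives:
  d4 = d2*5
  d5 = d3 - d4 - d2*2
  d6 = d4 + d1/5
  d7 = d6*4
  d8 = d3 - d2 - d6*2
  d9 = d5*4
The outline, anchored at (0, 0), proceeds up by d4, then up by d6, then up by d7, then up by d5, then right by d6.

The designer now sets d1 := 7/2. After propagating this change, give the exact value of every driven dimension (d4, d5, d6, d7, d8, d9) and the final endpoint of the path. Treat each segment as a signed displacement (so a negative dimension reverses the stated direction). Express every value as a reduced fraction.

Apply edit: d1 := 7/2
  d4 = d2*5 = 50
  d5 = d3 - d4 - d2*2 = -57
  d6 = d4 + d1/5 = 507/10
  d7 = d6*4 = 1014/5
  d8 = d3 - d2 - d6*2 = -492/5
  d9 = d5*4 = -228
Walk from origin (0, 0):
  seg 1: up by d4 = 50 → (0, 50)
  seg 2: up by d6 = 507/10 → (0, 1007/10)
  seg 3: up by d7 = 1014/5 → (0, 607/2)
  seg 4: up by d5 = -57 → (0, 493/2)
  seg 5: right by d6 = 507/10 → (507/10, 493/2)

d4 = 50
d5 = -57
d6 = 507/10
d7 = 1014/5
d8 = -492/5
d9 = -228
endpoint = (507/10, 493/2)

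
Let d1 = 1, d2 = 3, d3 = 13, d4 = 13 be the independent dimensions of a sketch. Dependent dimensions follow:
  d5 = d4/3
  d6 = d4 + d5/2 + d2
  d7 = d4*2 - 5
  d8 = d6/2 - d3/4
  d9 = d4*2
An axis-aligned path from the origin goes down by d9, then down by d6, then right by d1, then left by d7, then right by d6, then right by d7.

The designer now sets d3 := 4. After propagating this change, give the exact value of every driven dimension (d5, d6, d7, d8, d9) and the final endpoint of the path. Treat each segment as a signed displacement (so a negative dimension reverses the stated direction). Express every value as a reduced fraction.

Apply edit: d3 := 4
  d5 = d4/3 = 13/3
  d6 = d4 + d5/2 + d2 = 109/6
  d7 = d4*2 - 5 = 21
  d8 = d6/2 - d3/4 = 97/12
  d9 = d4*2 = 26
Walk from origin (0, 0):
  seg 1: down by d9 = 26 → (0, -26)
  seg 2: down by d6 = 109/6 → (0, -265/6)
  seg 3: right by d1 = 1 → (1, -265/6)
  seg 4: left by d7 = 21 → (-20, -265/6)
  seg 5: right by d6 = 109/6 → (-11/6, -265/6)
  seg 6: right by d7 = 21 → (115/6, -265/6)

d5 = 13/3
d6 = 109/6
d7 = 21
d8 = 97/12
d9 = 26
endpoint = (115/6, -265/6)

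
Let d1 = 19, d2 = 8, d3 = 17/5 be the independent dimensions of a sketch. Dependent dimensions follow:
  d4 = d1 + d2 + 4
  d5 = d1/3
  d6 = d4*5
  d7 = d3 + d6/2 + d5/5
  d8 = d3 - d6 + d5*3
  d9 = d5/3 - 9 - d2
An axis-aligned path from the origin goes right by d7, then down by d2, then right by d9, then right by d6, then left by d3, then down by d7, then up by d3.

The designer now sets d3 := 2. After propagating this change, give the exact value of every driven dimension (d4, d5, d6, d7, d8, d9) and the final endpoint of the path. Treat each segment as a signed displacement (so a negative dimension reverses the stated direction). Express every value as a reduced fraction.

d4 = 31
d5 = 19/3
d6 = 155
d7 = 2423/30
d8 = -134
d9 = -134/9
endpoint = (19699/90, -2603/30)

Apply edit: d3 := 2
  d4 = d1 + d2 + 4 = 31
  d5 = d1/3 = 19/3
  d6 = d4*5 = 155
  d7 = d3 + d6/2 + d5/5 = 2423/30
  d8 = d3 - d6 + d5*3 = -134
  d9 = d5/3 - 9 - d2 = -134/9
Walk from origin (0, 0):
  seg 1: right by d7 = 2423/30 → (2423/30, 0)
  seg 2: down by d2 = 8 → (2423/30, -8)
  seg 3: right by d9 = -134/9 → (5929/90, -8)
  seg 4: right by d6 = 155 → (19879/90, -8)
  seg 5: left by d3 = 2 → (19699/90, -8)
  seg 6: down by d7 = 2423/30 → (19699/90, -2663/30)
  seg 7: up by d3 = 2 → (19699/90, -2603/30)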